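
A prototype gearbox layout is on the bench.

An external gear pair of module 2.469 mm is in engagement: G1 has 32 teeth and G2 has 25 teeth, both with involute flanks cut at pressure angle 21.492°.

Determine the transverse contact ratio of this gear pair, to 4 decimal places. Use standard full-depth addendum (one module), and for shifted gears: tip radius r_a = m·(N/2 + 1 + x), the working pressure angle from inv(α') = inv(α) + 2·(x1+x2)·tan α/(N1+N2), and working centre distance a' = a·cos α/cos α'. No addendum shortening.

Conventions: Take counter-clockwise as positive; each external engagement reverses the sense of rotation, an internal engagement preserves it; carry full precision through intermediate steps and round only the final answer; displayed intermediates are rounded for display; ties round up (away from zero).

1.5803

class = single-mesh tooth geometry [involute pair 32T × 25T, m = 2.469]
base radii: r_b1 = 36.757237, r_b2 = 28.716591
tip radii: r_a1 = 41.973000, r_a2 = 33.331500
no profile shift: α' = α, a' = a
action lengths: √(r_a1²−r_b1²) = 20.264212, √(r_a2²−r_b2²) = 16.921769
base pitch p_b = π·m·cos α = 7.217267
CR = (20.264212 + 16.921769 − 70.366500·sin 21.49200°)/7.217267 = 1.580337
contact ratio ≈ 1.5803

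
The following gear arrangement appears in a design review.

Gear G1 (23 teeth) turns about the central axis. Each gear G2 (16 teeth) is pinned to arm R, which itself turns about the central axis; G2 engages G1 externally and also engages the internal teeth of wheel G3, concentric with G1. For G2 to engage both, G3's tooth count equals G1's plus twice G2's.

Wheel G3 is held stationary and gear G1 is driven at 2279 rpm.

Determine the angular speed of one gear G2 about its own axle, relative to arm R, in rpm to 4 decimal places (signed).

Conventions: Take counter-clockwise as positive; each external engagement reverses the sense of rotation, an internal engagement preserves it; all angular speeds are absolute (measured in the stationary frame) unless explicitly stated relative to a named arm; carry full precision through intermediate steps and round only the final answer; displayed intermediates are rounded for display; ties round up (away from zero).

recognized (axles ride arm R): planetary set, 23/16/55 teeth
normalise by the input: solve with ω_sun = 1, then scale by 2279 rpm
ring teeth: 23 + 2·16 = 55
23(ω_sun−ω_arm) = −55(ω_ring−ω_arm),  ω_ring = 0, ω_sun = 1
23(1−ω_arm) = −55(0−ω_arm)  ⇒  78·ω_arm = 23  ⇒  ω_arm = 23/78
sun–planet mesh: 23·(1−23/78) = −16·(ω_p−ω_arm)  ⇒  ω_p−ω_arm = -1265/1248
scale: ω_p−ω_arm = -1265/1248 × 2279 rpm = -2310.0441 rpm

-2310.0441 rpm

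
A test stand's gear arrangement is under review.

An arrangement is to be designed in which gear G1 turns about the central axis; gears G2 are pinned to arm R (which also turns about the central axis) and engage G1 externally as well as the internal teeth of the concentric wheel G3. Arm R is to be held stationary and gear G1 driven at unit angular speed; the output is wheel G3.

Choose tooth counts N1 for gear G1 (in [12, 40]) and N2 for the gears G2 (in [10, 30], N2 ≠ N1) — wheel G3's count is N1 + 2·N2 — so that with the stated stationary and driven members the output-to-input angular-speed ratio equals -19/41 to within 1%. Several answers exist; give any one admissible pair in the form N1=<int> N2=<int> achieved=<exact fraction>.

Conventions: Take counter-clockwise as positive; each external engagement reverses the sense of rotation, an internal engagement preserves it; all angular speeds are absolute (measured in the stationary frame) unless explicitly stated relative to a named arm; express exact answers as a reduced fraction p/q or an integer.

planetary set to be sized for -19/41 (Willis relation)
Willis with ω_arm = 0: ω_ring/ω_sun = −N1/N3; set equal to -19/41  ⇒  N3/N1 = −1/(-19/41) = 41/19
N3 = N1 + 2·N2  ⇒  N2/N1 = (N3/N1 − 1)/2 = (41/19 − 1)/2 = 11/19
smallest multiple with N1 ≥ 12 and N2 ≥ 10: k = 1  ⇒  N1 = 1·19 = 19, N2 = 1·11 = 11 (N1 ≤ 40, N2 ≤ 30, N2 ≠ N1 ✓), N3 = 19 + 2·11 = 41
check: −N1/N3 with N1 = 19, N3 = 41 gives -19/41; |achieved − target| = 0 ≤ 19/4100 ✓

N1=19 N2=11 achieved=-19/41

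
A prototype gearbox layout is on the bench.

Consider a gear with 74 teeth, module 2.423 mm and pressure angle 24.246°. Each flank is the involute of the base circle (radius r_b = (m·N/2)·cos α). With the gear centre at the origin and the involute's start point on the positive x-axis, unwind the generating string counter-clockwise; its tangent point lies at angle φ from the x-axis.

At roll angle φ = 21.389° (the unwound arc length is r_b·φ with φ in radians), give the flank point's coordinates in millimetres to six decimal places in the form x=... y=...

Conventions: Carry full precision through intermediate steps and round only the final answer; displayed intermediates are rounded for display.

x=87.241856 y=1.397875

topology: single-mesh involute geometry — m = 2.423, N = 74
pitch radius r_p = m·N/2 = 2.423·74/2 = 89.651000
base radius r_b = r_p·cos α = 89.651000·cos 24.246° = 81.742949
roll angle φ = 21.389° = 0.37330847 rad
x = r_b·(cos φ + φ·sin φ) = 87.241856
y = r_b·(sin φ − φ·cos φ) = 1.397875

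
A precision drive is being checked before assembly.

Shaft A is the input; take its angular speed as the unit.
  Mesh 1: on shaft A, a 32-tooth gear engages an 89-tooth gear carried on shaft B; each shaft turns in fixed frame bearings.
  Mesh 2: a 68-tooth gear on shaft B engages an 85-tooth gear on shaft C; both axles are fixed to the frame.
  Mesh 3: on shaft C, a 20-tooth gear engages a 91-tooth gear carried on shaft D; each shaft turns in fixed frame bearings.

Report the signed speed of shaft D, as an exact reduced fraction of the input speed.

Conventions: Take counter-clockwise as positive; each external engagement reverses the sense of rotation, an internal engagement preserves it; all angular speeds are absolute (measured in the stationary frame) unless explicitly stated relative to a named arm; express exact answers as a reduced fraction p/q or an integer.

-512/8099

3-mesh fixed-axis compound train (all bearings frame-fixed)
mesh 1 [32T→89T]: |ω|/ω_in = 1×32/89 = 32/89, sense flips to −
mesh 2 [68T→85T]: |ω|/ω_in = (32/89)×68/85 = 128/445, sense flips to +
mesh 3 [20T→91T]: |ω|/ω_in = (128/445)×20/91 = 512/8099, sense flips to −
signed output speed (× input speed) = -512/8099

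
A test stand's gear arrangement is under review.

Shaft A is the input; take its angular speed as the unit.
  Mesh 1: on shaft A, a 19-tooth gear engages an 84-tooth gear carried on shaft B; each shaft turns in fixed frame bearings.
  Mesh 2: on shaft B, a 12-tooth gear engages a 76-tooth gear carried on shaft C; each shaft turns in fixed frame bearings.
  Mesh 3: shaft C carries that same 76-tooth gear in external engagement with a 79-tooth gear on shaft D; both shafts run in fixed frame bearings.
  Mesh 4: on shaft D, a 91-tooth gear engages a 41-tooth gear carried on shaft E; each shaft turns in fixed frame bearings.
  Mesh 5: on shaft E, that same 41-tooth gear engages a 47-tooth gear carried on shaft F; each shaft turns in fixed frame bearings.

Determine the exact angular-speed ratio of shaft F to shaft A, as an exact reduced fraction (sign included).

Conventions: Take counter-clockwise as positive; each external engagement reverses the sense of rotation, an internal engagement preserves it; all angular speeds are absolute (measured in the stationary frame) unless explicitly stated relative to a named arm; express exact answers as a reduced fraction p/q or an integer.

class = fixed-axis compound train [5 meshes; 5 ratios multiply, 5 sense flips]
mesh 1 [19T→84T]: running ratio 19/84, sense −
mesh 2 [12T→76T]: running ratio 1/28, sense +
mesh 3 [76T→79T]: running ratio 19/553, sense −
mesh 4 [91T→41T]: running ratio 247/3239, sense +
mesh 5 [41T→47T]: running ratio 247/3713, sense −
ω_out/ω_in = -247/3713

-247/3713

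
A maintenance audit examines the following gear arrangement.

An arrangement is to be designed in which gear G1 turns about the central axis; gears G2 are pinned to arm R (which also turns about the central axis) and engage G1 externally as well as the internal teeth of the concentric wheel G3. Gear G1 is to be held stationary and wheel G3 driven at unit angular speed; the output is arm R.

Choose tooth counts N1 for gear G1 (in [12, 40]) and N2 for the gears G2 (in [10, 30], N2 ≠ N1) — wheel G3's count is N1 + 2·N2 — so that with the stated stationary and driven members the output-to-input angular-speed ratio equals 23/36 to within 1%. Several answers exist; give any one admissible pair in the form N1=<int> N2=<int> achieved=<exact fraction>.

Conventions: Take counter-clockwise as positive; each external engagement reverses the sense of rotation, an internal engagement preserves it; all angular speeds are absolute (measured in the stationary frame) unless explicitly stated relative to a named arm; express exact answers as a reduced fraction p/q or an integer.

topology: planetary set — design target 23/36, arm = carrier (Willis)
Willis with ω_sun = 0: ω_arm/ω_ring = N3/(N1+N3); set equal to 23/36  ⇒  N3/N1 = (23/36)/(1 − 23/36) = 23/13
N3 = N1 + 2·N2  ⇒  N2/N1 = (N3/N1 − 1)/2 = (23/13 − 1)/2 = 5/13
smallest multiple with N1 ≥ 12 and N2 ≥ 10: k = 2  ⇒  N1 = 2·13 = 26, N2 = 2·5 = 10 (N1 ≤ 40, N2 ≤ 30, N2 ≠ N1 ✓), N3 = 26 + 2·10 = 46
check: N3/(N1+N3) with N1 = 26, N3 = 46 gives 23/36; |achieved − target| = 0 ≤ 23/3600 ✓

N1=26 N2=10 achieved=23/36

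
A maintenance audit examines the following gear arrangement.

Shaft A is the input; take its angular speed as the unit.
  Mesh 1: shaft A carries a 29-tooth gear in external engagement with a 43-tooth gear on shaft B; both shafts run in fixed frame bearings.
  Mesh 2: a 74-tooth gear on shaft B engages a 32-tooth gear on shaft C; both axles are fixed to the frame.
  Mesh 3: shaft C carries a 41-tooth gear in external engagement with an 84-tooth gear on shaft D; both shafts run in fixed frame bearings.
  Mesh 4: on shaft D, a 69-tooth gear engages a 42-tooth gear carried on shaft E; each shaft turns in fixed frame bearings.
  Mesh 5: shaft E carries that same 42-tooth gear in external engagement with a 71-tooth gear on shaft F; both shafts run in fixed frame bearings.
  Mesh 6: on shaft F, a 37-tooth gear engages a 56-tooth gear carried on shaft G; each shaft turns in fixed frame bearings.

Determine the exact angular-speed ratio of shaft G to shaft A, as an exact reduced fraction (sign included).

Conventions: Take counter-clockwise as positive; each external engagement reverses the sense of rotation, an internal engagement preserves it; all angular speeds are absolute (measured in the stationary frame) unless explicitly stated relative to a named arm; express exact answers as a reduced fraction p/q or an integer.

37438043/76593664

class = fixed-axis compound train [6 meshes; 6 ratios multiply, 6 sense flips]
mesh 1 [29T→43T]: running ratio 29/43, sense −
mesh 2 [74T→32T]: running ratio 1073/688, sense +
mesh 3 [41T→84T]: running ratio 43993/57792, sense −
mesh 4 [69T→42T]: running ratio 1011839/809088, sense +
mesh 5 [42T→71T]: running ratio 1011839/1367744, sense −
mesh 6 [37T→56T]: running ratio 37438043/76593664, sense +
ω_out/ω_in = 37438043/76593664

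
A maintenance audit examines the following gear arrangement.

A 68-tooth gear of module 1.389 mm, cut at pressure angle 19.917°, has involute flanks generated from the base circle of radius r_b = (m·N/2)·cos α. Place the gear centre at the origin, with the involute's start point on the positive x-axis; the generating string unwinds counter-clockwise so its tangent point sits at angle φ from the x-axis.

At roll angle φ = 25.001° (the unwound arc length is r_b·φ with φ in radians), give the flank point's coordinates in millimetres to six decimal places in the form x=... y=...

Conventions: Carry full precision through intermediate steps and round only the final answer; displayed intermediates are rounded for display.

class = single-mesh tooth geometry [base-circle involute, m = 1.389, 68T]
pitch radius r_p = m·N/2 = 1.389·68/2 = 47.226000
base radius r_b = r_p·cos α = 47.226000·cos 19.917° = 44.401276
roll angle φ = 25.001° = 0.43634977 rad
x = r_b·(cos φ + φ·sin φ) = 48.429213
y = r_b·(sin φ − φ·cos φ) = 1.206387

x=48.429213 y=1.206387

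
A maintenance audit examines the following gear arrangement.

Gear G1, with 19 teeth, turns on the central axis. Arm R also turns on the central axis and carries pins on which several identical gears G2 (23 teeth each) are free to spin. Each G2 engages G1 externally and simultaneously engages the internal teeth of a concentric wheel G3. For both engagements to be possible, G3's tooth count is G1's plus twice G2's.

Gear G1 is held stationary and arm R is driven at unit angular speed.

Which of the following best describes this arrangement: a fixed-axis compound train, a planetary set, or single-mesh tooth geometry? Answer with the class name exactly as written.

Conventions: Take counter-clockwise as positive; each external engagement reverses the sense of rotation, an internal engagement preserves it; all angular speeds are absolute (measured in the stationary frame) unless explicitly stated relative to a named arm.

planetary set

class = planetary set [G3 = 19+2·23 = 65; Willis about the carrier]
classification: planetary set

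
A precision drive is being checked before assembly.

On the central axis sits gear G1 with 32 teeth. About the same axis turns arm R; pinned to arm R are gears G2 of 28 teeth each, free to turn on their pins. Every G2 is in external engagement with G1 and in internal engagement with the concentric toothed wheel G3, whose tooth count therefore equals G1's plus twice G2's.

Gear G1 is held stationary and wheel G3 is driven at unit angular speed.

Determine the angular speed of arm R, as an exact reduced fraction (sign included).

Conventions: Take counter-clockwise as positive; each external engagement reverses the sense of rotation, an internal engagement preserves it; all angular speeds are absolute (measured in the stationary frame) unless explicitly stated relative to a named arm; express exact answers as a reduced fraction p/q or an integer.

class = planetary set [G3 = 32+2·28 = 88; Willis about the carrier]
ring teeth: 32 + 2·28 = 88
32(ω_sun−ω_arm) = −88(ω_ring−ω_arm),  ω_sun = 0, ω_ring = 1
32(0−ω_arm) = −88(1−ω_arm)  ⇒  120·ω_arm = 88  ⇒  ω_arm = 11/15
exact speed ratio = 11/15

11/15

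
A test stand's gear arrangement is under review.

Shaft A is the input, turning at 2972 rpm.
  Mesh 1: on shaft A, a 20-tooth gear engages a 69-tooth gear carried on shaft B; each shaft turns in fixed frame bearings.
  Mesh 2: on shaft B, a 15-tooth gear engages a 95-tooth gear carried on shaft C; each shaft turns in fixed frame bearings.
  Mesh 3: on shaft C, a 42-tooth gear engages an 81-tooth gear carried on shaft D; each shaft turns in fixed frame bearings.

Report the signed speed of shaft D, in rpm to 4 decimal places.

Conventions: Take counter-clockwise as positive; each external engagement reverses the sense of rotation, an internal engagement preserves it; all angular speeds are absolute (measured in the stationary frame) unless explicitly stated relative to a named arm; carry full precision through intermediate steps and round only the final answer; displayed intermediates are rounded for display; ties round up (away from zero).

topology: fixed-axis compound train — 3 meshes, A→D
mesh 1 [20T→69T]: ω = 2972.0000×20/69 = 861.4493 rpm, sense flips to −
mesh 2 [15T→95T]: ω = 861.4493×15/95 = 136.0183 rpm, sense flips to +
mesh 3 [42T→81T]: ω = 136.0183×42/81 = 70.5280 rpm, sense flips to −
signed output speed = -70.5280 rpm

-70.5280 rpm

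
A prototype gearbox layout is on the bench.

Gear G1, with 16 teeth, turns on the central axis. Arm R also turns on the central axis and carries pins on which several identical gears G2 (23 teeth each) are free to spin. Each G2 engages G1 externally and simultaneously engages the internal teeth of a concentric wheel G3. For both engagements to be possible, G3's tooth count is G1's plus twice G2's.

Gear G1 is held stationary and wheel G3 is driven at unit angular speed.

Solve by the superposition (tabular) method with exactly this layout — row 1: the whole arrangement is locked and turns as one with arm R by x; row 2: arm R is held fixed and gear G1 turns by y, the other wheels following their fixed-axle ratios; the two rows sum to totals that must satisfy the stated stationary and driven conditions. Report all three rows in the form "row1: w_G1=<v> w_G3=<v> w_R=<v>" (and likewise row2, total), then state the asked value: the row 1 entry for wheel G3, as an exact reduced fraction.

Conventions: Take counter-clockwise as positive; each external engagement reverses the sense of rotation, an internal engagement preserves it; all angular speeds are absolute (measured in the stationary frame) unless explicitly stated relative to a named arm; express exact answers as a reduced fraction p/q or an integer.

class = planetary set [G3 = 16+2·23 = 62; Willis about the carrier]
row 1: whole set turns with the arm by x
row 2 (arm held, sun turns y): ω_ring = −(16/62)·y, ω_arm = 0
boundary: total ω_sun = x + y = 0 and total ω_ring = x − (16/62)·y = 1  ⇒  y = -31/39, x = 31/39
row 2 ring = −(16/62)·(-31/39) = 8/39
totals (row 1 + row 2): sun 31/39 + (-31/39) = 0, ring 31/39 + 8/39 = 1, arm 31/39 + 0 = 31/39
asked cell (row1, ring) = 31/39

row1: w_G1=31/39 w_G3=31/39 w_R=31/39
row2: w_G1=-31/39 w_G3=8/39 w_R=0
total: w_G1=0 w_G3=1 w_R=31/39
asked value: 31/39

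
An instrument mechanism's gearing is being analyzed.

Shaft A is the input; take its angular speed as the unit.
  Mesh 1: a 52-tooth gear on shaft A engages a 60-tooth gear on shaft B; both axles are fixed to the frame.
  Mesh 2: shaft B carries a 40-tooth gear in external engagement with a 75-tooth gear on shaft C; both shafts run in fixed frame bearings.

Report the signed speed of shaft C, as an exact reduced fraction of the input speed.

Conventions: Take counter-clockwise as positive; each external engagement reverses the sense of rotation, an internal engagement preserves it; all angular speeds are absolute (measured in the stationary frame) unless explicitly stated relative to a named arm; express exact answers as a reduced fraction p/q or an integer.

2-mesh fixed-axis compound train (all bearings frame-fixed)
mesh 1 [52T→60T]: |ω|/ω_in = 1×52/60 = 13/15, sense flips to −
mesh 2 [40T→75T]: |ω|/ω_in = (13/15)×40/75 = 104/225, sense flips to +
signed output speed (× input speed) = 104/225

104/225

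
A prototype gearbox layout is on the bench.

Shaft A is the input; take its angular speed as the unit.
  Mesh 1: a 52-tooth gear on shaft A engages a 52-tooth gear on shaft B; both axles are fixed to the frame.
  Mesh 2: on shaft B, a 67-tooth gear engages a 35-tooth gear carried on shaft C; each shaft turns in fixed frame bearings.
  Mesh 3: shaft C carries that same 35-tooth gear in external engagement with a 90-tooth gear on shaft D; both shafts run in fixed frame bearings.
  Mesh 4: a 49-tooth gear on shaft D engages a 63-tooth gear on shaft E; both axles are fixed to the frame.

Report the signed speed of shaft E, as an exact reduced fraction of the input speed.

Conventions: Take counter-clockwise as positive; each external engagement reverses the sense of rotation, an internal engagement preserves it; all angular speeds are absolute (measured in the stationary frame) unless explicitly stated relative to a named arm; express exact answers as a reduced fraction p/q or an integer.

469/810

4-mesh fixed-axis compound train (all bearings frame-fixed)
mesh 1 [52T→52T]: |ω|/ω_in = 1×52/52 = 1, sense flips to −
mesh 2 [67T→35T]: |ω|/ω_in = 1×67/35 = 67/35, sense flips to +
mesh 3 [35T→90T]: |ω|/ω_in = (67/35)×35/90 = 67/90, sense flips to −
mesh 4 [49T→63T]: |ω|/ω_in = (67/90)×49/63 = 469/810, sense flips to +
signed output speed (× input speed) = 469/810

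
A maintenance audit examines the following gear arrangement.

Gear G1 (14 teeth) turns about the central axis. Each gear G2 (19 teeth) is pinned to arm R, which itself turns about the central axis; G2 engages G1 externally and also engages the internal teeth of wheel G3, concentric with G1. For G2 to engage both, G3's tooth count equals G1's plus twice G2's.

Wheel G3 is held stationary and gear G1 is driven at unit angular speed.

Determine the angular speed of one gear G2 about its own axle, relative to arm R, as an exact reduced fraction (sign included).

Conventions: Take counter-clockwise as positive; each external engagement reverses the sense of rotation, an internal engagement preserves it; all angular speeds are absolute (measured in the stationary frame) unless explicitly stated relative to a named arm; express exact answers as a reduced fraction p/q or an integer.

-364/627

planetary set (14T centre, 19T on arm, 52T internal) — Willis relation
ring teeth: 14 + 2·19 = 52
14(ω_sun−ω_arm) = −52(ω_ring−ω_arm),  ω_ring = 0, ω_sun = 1
14(1−ω_arm) = −52(0−ω_arm)  ⇒  66·ω_arm = 14  ⇒  ω_arm = 7/33
sun–planet mesh: 14·(1−7/33) = −19·(ω_p−ω_arm)  ⇒  ω_p−ω_arm = -364/627
exact speed ratio = -364/627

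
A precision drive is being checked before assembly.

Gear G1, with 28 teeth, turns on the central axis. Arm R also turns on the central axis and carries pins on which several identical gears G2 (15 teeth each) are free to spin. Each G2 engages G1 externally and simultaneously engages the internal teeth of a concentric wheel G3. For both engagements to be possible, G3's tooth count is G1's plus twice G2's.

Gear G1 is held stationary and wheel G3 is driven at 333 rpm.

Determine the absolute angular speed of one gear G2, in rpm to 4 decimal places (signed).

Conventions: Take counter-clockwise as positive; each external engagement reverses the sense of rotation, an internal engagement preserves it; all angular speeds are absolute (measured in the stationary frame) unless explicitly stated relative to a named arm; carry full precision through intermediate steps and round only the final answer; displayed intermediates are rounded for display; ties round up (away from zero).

topology: planetary set — G1 28T / G2 15T / G3 58T, arm = carrier (Willis)
normalise by the input: solve with ω_ring = 1, then scale by 333 rpm
ring teeth: 28 + 2·15 = 58
28(ω_sun−ω_arm) = −58(ω_ring−ω_arm),  ω_sun = 0, ω_ring = 1
28(0−ω_arm) = −58(1−ω_arm)  ⇒  86·ω_arm = 58  ⇒  ω_arm = 29/43
sun–planet mesh: 28·(0−29/43) = −15·(ω_p−ω_arm)  ⇒  ω_p−ω_arm = 812/645
ω_p = 29/43 + 812/645 = 29/15
scale: ω_p = 29/15 × 333 rpm = +643.8000 rpm

+643.8000 rpm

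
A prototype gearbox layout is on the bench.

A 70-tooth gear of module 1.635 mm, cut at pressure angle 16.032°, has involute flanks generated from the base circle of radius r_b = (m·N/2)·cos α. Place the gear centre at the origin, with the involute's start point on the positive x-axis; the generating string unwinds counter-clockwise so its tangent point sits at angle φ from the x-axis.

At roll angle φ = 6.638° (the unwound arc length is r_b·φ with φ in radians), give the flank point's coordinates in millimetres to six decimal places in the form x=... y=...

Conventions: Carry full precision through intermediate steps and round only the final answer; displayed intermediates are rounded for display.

single-mesh involute tooth geometry (70T wheel at module 1.635)
pitch radius r_p = m·N/2 = 1.635·70/2 = 57.225000
base radius r_b = r_p·cos α = 57.225000·cos 16.032° = 54.999382
roll angle φ = 6.638° = 0.11585496 rad
x = r_b·(cos φ + φ·sin φ) = 55.367256
y = r_b·(sin φ − φ·cos φ) = 0.028471

x=55.367256 y=0.028471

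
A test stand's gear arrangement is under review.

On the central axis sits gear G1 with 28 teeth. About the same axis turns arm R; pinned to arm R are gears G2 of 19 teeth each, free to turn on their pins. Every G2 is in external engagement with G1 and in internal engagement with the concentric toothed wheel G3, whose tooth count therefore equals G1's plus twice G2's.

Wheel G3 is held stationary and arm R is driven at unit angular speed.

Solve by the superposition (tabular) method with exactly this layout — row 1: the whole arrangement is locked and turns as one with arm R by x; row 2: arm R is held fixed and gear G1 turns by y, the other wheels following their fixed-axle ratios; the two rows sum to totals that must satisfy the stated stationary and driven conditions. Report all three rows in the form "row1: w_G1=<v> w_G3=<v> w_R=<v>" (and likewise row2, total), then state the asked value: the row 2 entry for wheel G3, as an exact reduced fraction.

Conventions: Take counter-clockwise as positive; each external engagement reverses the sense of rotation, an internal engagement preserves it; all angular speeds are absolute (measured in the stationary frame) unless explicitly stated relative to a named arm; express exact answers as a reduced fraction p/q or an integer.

row1: w_G1=1 w_G3=1 w_R=1
row2: w_G1=33/14 w_G3=-1 w_R=0
total: w_G1=47/14 w_G3=0 w_R=1
asked value: -1

planetary set (28T centre, 19T on arm, 66T internal) — Willis relation
row 1 (train locked, turned with arm): all members turn x
row 2 — arm fixed, fixed-axis ratios: sun y, ring −(28/66)·y, arm 0
boundary: total ω_ring = x − (28/66)·y = 0 and total ω_arm = x = 1  ⇒  y = 33/14, x = 1
row 2 ring = −(28/66)·33/14 = -1
totals (row 1 + row 2): sun 1 + 33/14 = 47/14, ring 1 + (-1) = 0, arm 1 + 0 = 1
asked cell (row2, ring) = -1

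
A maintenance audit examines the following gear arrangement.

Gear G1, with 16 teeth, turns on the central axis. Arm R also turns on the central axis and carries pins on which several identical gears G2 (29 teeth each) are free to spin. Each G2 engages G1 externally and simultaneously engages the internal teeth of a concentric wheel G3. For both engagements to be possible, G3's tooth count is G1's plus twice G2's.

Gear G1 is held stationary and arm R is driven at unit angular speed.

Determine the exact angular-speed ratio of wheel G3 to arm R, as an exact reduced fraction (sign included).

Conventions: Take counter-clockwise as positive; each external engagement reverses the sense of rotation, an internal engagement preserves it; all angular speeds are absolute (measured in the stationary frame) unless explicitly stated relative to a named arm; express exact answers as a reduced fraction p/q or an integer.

45/37

planetary set (16T centre, 29T on arm, 74T internal) — Willis relation
ring teeth: 16 + 2·29 = 74
16(ω_sun−ω_arm) = −74(ω_ring−ω_arm),  ω_sun = 0, ω_arm = 1
ω_ring = 1 − (16/74)(0−1) = 45/37
ω_out/ω_in = 45/37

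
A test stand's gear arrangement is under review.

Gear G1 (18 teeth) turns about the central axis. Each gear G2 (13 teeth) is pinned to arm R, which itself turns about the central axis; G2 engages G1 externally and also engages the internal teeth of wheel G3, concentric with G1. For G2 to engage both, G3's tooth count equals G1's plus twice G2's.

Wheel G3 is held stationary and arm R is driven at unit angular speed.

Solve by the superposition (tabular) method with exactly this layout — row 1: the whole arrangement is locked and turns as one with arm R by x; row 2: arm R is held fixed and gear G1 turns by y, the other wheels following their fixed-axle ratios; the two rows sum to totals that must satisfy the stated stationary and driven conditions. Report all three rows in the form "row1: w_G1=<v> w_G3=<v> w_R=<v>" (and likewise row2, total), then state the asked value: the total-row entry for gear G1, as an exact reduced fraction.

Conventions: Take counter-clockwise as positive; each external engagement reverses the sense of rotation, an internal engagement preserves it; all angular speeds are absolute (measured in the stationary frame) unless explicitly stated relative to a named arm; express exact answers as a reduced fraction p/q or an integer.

topology: planetary set — G1 18T / G2 13T / G3 44T, arm = carrier (Willis)
superposition row 1 [locked train]: every member turns x
row 2 — arm fixed, fixed-axis ratios: sun y, ring −(18/44)·y, arm 0
boundary: total ω_ring = x − (18/44)·y = 0 and total ω_arm = x = 1  ⇒  y = 22/9, x = 1
row 2 ring = −(18/44)·22/9 = -1
totals (row 1 + row 2): sun 1 + 22/9 = 31/9, ring 1 + (-1) = 0, arm 1 + 0 = 1
asked cell (total, sun) = 31/9

row1: w_G1=1 w_G3=1 w_R=1
row2: w_G1=22/9 w_G3=-1 w_R=0
total: w_G1=31/9 w_G3=0 w_R=1
asked value: 31/9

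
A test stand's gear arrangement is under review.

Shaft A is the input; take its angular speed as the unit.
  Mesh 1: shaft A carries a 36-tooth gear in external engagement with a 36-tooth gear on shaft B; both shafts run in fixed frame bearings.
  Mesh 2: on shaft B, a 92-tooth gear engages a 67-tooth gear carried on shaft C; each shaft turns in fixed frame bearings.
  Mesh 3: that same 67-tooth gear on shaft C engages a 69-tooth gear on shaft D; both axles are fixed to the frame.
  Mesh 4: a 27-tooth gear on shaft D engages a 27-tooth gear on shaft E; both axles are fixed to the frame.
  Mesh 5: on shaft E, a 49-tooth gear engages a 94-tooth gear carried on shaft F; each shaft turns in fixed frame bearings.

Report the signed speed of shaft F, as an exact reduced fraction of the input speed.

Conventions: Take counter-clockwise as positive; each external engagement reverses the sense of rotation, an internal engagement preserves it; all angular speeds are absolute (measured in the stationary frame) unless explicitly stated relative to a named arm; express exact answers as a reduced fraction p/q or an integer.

-98/141

5-mesh fixed-axis compound train (all bearings frame-fixed)
mesh 1 [36T→36T]: |ω|/ω_in = 1×36/36 = 1, sense flips to −
mesh 2 [92T→67T]: |ω|/ω_in = 1×92/67 = 92/67, sense flips to +
mesh 3 [67T→69T]: |ω|/ω_in = (92/67)×67/69 = 4/3, sense flips to −
mesh 4 [27T→27T]: |ω|/ω_in = (4/3)×27/27 = 4/3, sense flips to +
mesh 5 [49T→94T]: |ω|/ω_in = (4/3)×49/94 = 98/141, sense flips to −
signed output speed (× input speed) = -98/141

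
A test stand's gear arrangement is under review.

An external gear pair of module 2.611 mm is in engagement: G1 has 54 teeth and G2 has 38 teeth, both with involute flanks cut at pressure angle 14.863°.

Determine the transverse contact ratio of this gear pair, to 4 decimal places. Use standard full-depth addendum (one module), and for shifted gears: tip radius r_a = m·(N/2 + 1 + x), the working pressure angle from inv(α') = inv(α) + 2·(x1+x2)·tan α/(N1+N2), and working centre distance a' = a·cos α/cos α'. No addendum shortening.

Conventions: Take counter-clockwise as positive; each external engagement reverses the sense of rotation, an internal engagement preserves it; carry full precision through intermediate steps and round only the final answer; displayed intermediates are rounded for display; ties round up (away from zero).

2.0647

topology: single-mesh involute geometry — m = 2.611, 54T/38T pair
base radii: r_b1 = 68.138306, r_b2 = 47.949178
tip radii: r_a1 = 73.108000, r_a2 = 52.220000
no profile shift: α' = α, a' = a
action lengths: √(r_a1²−r_b1²) = 26.494356, √(r_a2²−r_b2²) = 20.683440
base pitch p_b = π·m·cos α = 7.928252
CR = (26.494356 + 20.683440 − 120.106000·sin 14.86300°)/7.928252 = 2.064713
contact ratio ≈ 2.0647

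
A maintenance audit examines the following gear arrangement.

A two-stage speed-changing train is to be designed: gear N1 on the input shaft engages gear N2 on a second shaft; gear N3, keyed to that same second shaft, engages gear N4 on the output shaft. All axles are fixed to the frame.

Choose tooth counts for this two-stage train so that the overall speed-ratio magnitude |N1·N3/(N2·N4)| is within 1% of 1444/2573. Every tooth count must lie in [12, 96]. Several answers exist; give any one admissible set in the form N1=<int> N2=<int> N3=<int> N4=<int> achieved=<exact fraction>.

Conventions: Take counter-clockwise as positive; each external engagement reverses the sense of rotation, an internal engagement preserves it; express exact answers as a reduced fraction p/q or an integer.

design class (target 1444/2573): fixed-axis compound train
target = 1444/2573 in lowest terms: an exact hit needs N1·N3 = k·1444 and N2·N4 = k·2573 for one integer k, every count in [12, 96]; additionally prefer no 1:1 stage (N1 ≠ N2, N3 ≠ N4)
k = 1: N1·N3 = 1444 = 19·76, N2·N4 = 2573 = 31·83
achieved = 19·76/(31·83) = 1444/2573; |achieved − target| = 0 ≤ 361/64325 ✓

N1=19 N2=31 N3=76 N4=83 achieved=1444/2573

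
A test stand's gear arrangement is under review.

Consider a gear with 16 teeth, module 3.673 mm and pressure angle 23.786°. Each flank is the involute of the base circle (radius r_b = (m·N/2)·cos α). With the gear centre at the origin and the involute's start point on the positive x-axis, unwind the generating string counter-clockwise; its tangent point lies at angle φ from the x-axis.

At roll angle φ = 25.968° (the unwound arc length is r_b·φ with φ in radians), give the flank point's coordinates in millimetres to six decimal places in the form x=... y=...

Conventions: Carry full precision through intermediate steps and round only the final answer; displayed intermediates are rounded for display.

x=29.509467 y=0.817408

topology: single-mesh involute geometry — m = 3.673, N = 16
pitch radius r_p = m·N/2 = 3.673·16/2 = 29.384000
base radius r_b = r_p·cos α = 29.384000·cos 23.786° = 26.888071
roll angle φ = 25.968° = 0.45322710 rad
x = r_b·(cos φ + φ·sin φ) = 29.509467
y = r_b·(sin φ − φ·cos φ) = 0.817408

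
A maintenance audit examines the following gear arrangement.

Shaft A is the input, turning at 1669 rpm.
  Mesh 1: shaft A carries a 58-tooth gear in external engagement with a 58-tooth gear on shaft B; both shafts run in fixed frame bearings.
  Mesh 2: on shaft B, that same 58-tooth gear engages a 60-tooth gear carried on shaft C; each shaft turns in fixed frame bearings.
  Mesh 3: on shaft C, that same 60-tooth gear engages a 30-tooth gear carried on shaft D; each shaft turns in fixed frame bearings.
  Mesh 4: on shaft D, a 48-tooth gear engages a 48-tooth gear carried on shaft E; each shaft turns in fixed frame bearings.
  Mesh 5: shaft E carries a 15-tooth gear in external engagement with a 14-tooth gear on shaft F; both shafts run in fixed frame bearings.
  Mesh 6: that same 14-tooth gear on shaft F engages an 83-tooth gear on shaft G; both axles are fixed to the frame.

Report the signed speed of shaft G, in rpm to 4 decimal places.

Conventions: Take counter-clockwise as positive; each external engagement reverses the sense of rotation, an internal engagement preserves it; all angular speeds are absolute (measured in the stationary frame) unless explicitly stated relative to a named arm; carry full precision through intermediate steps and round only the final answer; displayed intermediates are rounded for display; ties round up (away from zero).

+583.1446 rpm

recognized (7 fixed axles, 6 meshes): fixed-axis compound train
mesh 1 [58T→58T]: ω = 1669.0000×58/58 = 1669.0000 rpm, sense flips to −
mesh 2 [58T→60T]: ω = 1669.0000×58/60 = 1613.3667 rpm, sense flips to +
mesh 3 [60T→30T]: ω = 1613.3667×60/30 = 3226.7333 rpm, sense flips to −
mesh 4 [48T→48T]: ω = 3226.7333×48/48 = 3226.7333 rpm, sense flips to +
mesh 5 [15T→14T]: ω = 3226.7333×15/14 = 3457.2143 rpm, sense flips to −
mesh 6 [14T→83T]: ω = 3457.2143×14/83 = 583.1446 rpm, sense flips to +
signed output speed = +583.1446 rpm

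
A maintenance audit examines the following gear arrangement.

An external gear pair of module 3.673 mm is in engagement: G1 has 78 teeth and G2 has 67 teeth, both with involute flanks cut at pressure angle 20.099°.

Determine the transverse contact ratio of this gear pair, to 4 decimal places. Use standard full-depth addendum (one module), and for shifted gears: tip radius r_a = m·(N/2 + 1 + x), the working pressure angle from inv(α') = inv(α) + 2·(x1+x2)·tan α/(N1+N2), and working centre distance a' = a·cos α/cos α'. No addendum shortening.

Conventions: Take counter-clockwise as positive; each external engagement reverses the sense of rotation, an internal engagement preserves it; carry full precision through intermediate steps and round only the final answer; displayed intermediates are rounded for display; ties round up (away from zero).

1.8060

single-mesh involute tooth geometry (78T engaging 67T at module 3.673)
base radii: r_b1 = 134.523294, r_b2 = 115.552060
tip radii: r_a1 = 146.920000, r_a2 = 126.718500
no profile shift: α' = α, a' = a
action lengths: √(r_a1²−r_b1²) = 59.067503, √(r_a2²−r_b2²) = 52.012496
base pitch p_b = π·m·cos α = 10.836343
CR = (59.067503 + 52.012496 − 266.292500·sin 20.09900°)/10.836343 = 1.805993
contact ratio ≈ 1.8060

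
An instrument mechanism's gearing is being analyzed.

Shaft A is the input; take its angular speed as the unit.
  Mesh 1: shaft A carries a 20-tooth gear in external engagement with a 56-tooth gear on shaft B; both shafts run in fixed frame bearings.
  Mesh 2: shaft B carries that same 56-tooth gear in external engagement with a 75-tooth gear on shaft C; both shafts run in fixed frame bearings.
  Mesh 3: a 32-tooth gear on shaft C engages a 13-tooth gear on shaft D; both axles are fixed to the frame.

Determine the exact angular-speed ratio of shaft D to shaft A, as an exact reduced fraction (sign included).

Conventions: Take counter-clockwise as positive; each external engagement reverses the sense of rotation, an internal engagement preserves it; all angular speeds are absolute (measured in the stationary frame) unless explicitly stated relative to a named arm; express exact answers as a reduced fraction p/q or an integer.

-128/195

class = fixed-axis compound train [3 meshes; 3 ratios multiply, 3 sense flips]
mesh 1 [20T→56T]: running ratio 5/14, sense −
mesh 2 [56T→75T]: running ratio 4/15, sense +
mesh 3 [32T→13T]: running ratio 128/195, sense −
ω_out/ω_in = -128/195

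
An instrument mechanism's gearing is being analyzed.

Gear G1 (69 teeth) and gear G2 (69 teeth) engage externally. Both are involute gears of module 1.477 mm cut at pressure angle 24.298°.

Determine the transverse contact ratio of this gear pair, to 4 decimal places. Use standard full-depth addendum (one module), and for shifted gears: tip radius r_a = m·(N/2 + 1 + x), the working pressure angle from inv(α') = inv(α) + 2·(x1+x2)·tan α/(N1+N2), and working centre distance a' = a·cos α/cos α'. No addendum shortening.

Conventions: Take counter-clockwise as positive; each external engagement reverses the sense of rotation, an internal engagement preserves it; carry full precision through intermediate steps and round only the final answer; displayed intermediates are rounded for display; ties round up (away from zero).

topology: single-mesh involute geometry — m = 1.477, 69T/69T pair
base radii: r_b1 = 46.442653, r_b2 = 46.442653
tip radii: r_a1 = 52.433500, r_a2 = 52.433500
no profile shift: α' = α, a' = a
action lengths: √(r_a1²−r_b1²) = 24.338281, √(r_a2²−r_b2²) = 24.338281
base pitch p_b = π·m·cos α = 4.229098
CR = (24.338281 + 24.338281 − 101.913000·sin 24.29800°)/4.229098 = 1.593990
contact ratio ≈ 1.5940

1.5940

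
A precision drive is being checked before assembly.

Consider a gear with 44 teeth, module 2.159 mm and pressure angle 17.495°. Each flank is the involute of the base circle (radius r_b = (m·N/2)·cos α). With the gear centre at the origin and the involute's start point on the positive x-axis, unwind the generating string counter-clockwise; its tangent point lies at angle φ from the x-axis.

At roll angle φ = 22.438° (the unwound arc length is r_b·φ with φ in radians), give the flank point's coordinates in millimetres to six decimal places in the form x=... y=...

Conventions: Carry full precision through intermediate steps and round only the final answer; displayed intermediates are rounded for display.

class = single-mesh tooth geometry [base-circle involute, m = 2.159, 44T]
pitch radius r_p = m·N/2 = 2.159·44/2 = 47.498000
base radius r_b = r_p·cos α = 47.498000·cos 17.495° = 45.300894
roll angle φ = 22.438° = 0.39161698 rad
x = r_b·(cos φ + φ·sin φ) = 48.642597
y = r_b·(sin φ − φ·cos φ) = 0.893089

x=48.642597 y=0.893089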